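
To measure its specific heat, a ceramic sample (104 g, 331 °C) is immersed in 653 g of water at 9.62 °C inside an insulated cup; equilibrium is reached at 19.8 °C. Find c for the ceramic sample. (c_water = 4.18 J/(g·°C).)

c ≈ 0.859 J/(g·°C)

m_s c (T_s − T_f) = m_water c_water (T_f − T_0):
104·c·(331 − 19.8) = 653·4.18·(19.8 − 9.62)
32365 c = 27787  ⇒  c ≈ 0.8585 J/(g·°C)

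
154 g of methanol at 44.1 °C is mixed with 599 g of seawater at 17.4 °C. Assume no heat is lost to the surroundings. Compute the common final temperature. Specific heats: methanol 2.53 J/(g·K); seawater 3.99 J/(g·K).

T_f ≈ 21.1 °C

T_f = Σ m_i c_i T_i / Σ m_i c_i:
T_f = (389.62*44.1 + 2390*17.4) / (389.62 + 2390)
    = 58768 / 2779.6 ≈ 21.14 °C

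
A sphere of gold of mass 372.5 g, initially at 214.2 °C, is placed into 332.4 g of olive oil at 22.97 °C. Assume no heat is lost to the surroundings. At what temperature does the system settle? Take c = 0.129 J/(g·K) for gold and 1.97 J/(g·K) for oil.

T_f ≈ 36.0 °C

Set heat shed by the hot body equal to heat absorbed by the cold body:
372.5×0.129×(214.2 − T) = 332.4×1.97×(T − 22.97)
48.05(214.2 − T) = 654.83(T − 22.97)
702.88 T = 25334  ⇒  T ≈ 36.04 °C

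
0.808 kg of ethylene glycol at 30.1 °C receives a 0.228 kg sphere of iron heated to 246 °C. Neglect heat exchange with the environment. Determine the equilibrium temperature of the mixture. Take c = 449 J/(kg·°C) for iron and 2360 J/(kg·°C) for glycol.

Let T be the final temperature. ΣQ_i = 0:
0.228×449×(T − 246) + 0.808×2360×(T − 30.1) = 0
102.37(T − 246) + 1906.9(T − 30.1) = 0
2009.3 T = 82581
T = 82581/2009.3 ≈ 41.10 °C

T_f ≈ 41.1 °C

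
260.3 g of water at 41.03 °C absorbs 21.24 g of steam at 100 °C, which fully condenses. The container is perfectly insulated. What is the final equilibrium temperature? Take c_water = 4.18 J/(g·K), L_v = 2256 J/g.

T_f ≈ 86.2 °C

Sum of m c ΔT and latent-heat terms is zero:
condense steam: −21.24×2256 = −47917; condensed water 100 °C→T: 88.78(T − 100); water warms: 260.3×4.18×(T − 41.03) = 1088.1(T − 41.03)
1176.8 T = 47917 + 8878.3 + 44643 = 101439
T ≈ 86.20 °C, under the boiling point, so the assumption holds.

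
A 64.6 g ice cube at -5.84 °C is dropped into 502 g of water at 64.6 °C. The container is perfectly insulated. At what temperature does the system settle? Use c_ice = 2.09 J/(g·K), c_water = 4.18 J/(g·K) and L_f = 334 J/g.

T_f ≈ 47.8 °C

Net heat exchanged in the isolated system is zero:
ice -5.84→0 °C: 64.6·2.09·5.84 = 788.48; fusion: m_ice L_f = 64.6·334 = 21576; meltwater 0→T: 64.6·4.18·T = 270.03 T; water: 2098.4(T − 64.6)
2368.4 T = 135554 − 22365 = 113189
T ≈ 47.79 °C (positive, so assuming full melt was valid).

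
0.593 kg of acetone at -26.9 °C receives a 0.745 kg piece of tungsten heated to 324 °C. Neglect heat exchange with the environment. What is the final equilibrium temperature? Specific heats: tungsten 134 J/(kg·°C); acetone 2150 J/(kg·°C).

T_f ≈ -1.4 °C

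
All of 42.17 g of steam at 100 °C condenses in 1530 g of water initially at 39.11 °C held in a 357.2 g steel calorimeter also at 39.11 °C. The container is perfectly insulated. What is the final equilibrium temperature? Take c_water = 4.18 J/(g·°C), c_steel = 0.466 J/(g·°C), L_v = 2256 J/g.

Heat gained plus heat lost sum to zero:
latent heat released on condensation: 42.17·2256 = 95136
  condensate cools 100→T: 42.17·4.18·(T − 100) = 176.27(T − 100)
  water warms: 1530·4.18·(T − 39.11) = 6395.4(T − 39.11)
  cup: 166.46(T − 39.11)
6738.1 T = 95136 + 17627 + 256634 = 369397
T ≈ 54.82 °C — below 100 °C, confirming all the steam condensed.

T_f ≈ 54.8 °C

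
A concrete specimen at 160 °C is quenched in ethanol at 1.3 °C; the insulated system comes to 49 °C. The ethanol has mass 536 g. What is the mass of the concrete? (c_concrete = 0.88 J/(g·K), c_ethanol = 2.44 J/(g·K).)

m ≈ 639 g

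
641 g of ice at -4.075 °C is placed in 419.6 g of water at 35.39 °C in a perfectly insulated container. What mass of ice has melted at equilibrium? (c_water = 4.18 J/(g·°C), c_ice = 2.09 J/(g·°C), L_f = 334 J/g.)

m_melted ≈ 169 g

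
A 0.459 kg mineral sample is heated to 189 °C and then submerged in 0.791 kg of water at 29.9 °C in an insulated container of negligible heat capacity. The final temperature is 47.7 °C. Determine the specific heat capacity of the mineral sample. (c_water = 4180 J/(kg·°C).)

c ≈ 907 J/(kg·°C)

Energy conservation, ΣQ = 0:
0.459×c×(47.7 − 189) + 0.791×4180×(47.7 − 29.9) = 0
-64.86 c = -58854
c = -58854/-64.86 ≈ 907.4 J/(kg·°C)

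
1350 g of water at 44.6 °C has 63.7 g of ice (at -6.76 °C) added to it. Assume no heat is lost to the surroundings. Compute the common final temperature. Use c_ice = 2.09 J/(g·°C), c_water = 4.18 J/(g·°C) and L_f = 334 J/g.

T_f ≈ 38.8 °C

Heat gained plus heat lost sum to zero:
warm ice to 0 °C: 63.7·2.09·(0 − (-6.76)) = 899.98
  latent heat to melt: 63.7·334 = 21276
  meltwater 0→T: 63.7·4.18·T = 266.27 T
  water cools: 1350·4.18·(T − 44.6) = 5643(T − 44.6)
5909.3 T = 251678 − 22176 = 229502
T ≈ 38.84 °C — above 0 °C, consistent with complete melting.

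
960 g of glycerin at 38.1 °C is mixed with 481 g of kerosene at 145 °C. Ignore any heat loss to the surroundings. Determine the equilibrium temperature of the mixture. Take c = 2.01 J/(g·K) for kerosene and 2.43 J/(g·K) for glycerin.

T_f ≈ 69.4 °C

T_f = Σ m_i c_i T_i / Σ m_i c_i:
T_f = (966.81·145 + 2332.8·38.1) / (966.81 + 2332.8)
    = 229067 / 3299.6 ≈ 69.42 °C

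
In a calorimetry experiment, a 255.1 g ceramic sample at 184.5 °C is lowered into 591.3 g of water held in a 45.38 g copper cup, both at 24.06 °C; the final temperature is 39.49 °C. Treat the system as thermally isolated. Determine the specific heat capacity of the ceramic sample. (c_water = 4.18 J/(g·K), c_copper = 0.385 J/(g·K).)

c ≈ 1.04 J/(g·K)

Energy conservation, ΣQ = 0:
255.1×c×(39.49 − 184.5) + 591.3×4.18×(39.49 − 24.06) + 45.38×0.385×(39.49 − 24.06) = 0
-36992 c = -38407
c = -38407/-36992 ≈ 1.038 J/(g·K)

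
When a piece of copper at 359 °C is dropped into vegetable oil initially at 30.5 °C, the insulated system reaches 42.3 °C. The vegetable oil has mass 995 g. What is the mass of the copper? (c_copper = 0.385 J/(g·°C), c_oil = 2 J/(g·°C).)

m ≈ 193 g

|Q_copper| = |Q_oil|:
m·0.385·(359 − 42.3) = 995·2·(42.3 − 30.5)
121.93 m = 23482  ⇒  m ≈ 192.6 g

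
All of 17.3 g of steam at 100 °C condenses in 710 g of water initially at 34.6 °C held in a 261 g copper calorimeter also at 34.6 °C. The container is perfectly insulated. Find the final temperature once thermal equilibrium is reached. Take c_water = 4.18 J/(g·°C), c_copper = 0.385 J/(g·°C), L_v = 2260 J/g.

T_f ≈ 48.6 °C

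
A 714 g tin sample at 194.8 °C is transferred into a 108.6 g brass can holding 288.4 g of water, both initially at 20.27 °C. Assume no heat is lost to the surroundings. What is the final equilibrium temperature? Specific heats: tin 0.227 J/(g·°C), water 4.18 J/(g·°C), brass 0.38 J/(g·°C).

Net heat exchanged in the isolated system is zero:
714×0.227×(T − 194.8) + 288.4×4.18×(T − 20.27) + 108.6×0.38×(T − 20.27) = 0
162.08(T − 194.8) + 1205.5(T − 20.27) + 41.27(T − 20.27) = 0
1408.9 T = 56845
T ≈ 40.35 °C

T_f ≈ 40.3 °C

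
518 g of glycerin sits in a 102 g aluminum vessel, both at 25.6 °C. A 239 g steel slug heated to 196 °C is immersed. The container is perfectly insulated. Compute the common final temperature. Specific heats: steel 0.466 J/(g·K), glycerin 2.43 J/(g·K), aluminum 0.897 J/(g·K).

T_f ≈ 38.6 °C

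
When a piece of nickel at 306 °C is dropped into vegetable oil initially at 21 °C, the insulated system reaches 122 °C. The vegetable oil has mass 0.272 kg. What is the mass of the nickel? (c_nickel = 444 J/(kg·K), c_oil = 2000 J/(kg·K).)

m ≈ 0.673 kg

|Q_nickel| = |Q_oil|:
m×444×(306 − 122) = 0.272×2000×(122 − 21)
81696 m = 54944  ⇒  m ≈ 0.6725 kg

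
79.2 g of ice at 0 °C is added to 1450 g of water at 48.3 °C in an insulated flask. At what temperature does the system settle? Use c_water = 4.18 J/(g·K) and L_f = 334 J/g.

T_f ≈ 41.7 °C

Net heat exchanged in the isolated system is zero:
fusion: m_ice L_f = 79.2×334 = 26453
  meltwater 0→T: 79.2×4.18×T = 331.06 T
  water cools: 1450×4.18×(T − 48.3) = 6061(T − 48.3)
6392.1 T = 292746 − 26453 = 266294
T ≈ 41.66 °C (positive, so assuming full melt was valid).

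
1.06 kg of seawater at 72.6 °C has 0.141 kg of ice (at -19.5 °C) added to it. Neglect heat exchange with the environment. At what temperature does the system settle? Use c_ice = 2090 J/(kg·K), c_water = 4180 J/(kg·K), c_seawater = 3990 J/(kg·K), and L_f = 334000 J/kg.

T_f ≈ 52.8 °C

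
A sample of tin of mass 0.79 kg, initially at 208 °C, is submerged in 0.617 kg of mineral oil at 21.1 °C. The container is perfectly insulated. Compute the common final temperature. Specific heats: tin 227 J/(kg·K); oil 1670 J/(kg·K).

T_f ≈ 48.8 °C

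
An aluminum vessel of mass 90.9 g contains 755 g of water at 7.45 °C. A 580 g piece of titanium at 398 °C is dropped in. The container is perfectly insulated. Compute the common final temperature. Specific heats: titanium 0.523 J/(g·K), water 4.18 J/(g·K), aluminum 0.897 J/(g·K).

Let T be the final temperature. ΣQ_i = 0:
580*0.523*(T − 398) + 755*4.18*(T − 7.45) + 90.9*0.897*(T − 7.45) = 0
(303.34 + 3155.9 + 81.54) T = 303.34*398 + 3155.9*7.45 + 81.54*7.45
T = 144848/3540.8 ≈ 40.91 °C

T_f ≈ 40.9 °C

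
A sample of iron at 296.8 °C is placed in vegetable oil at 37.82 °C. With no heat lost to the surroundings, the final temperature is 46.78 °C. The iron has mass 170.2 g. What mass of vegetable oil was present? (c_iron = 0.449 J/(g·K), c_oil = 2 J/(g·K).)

Heat lost by the iron = heat gained by the oil:
170.2×0.449×(296.8 − 46.78) = m×2×(46.78 − 37.82)
17.92 m = 19106  ⇒  m ≈ 1066 g

m ≈ 1070 g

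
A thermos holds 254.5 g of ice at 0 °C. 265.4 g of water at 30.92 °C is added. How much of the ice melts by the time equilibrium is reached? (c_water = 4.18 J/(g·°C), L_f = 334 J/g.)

m_melted ≈ 103 g

Heat available from the water dropping to 0 °C: 265.4·4.18·30.92 = 34302 J.
To melt every bit of ice: 254.5·334 = 85003 J.
Since 34302 < 85003 J, not all the ice melts; equilibrium is at 0 °C.
Mass melted = 34302/334 ≈ 102.7 g.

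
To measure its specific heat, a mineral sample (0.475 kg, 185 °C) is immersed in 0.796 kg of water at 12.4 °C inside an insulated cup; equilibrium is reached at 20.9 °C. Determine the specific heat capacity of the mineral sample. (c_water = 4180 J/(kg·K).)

c ≈ 363 J/(kg·K)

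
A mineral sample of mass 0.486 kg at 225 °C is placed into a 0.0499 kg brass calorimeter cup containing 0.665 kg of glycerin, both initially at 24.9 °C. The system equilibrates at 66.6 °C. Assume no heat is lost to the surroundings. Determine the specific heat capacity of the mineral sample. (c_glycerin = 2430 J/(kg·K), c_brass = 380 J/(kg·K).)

Heat gained plus heat lost sum to zero:
0.486·c·(66.6 − 225) + 0.665·2430·(66.6 − 24.9) + 0.0499·380·(66.6 − 24.9) = 0
-76.98 c = -68176
c = -68176/-76.98 ≈ 885.6 J/(kg·K)

c ≈ 886 J/(kg·K)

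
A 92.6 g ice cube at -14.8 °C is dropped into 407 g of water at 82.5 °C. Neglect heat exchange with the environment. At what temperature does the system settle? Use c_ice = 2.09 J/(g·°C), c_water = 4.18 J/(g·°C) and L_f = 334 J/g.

T_f ≈ 51.0 °C

Net heat exchanged in the isolated system is zero:
ice -14.8→0 °C: 92.6×2.09×14.8 = 2864.3; melt ice: 92.6×334 = 30928; warm the meltwater: 387.07 T; water cools: 407×4.18×(T − 82.5) = 1701.3(T − 82.5)
2088.3 T = 140354 − 33793 = 106561
T ≈ 51.03 °C — above 0 °C, consistent with complete melting.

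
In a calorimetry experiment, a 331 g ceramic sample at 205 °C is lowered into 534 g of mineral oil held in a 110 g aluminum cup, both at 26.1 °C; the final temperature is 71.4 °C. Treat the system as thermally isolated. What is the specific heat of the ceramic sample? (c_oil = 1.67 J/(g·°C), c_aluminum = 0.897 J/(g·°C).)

c ≈ 1.01 J/(g·°C)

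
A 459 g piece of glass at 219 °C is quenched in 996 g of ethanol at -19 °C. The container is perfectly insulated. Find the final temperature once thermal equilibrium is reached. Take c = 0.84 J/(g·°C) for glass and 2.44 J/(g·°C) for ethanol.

T_f ≈ 13.6 °C

T_f = Σ m_i c_i T_i / Σ m_i c_i:
T_f = (385.56×219 + 2430.2×(-19)) / (385.56 + 2430.2)
    = 38263 / 2815.8 ≈ 13.59 °C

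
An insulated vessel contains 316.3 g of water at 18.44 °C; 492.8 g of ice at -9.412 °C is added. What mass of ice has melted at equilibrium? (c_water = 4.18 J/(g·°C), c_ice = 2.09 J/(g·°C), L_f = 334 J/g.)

m_melted ≈ 44 g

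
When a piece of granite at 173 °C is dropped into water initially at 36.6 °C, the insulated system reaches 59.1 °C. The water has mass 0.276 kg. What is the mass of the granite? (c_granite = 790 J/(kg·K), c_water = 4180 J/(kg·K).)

m ≈ 0.288 kg

Conservation of energy gives ΣQ = 0:
m×790×(59.1 − 173) + 0.276×4180×(59.1 − 36.6) = 0
-89981 m = -25958
m = -25958/-89981 ≈ 0.2885 kg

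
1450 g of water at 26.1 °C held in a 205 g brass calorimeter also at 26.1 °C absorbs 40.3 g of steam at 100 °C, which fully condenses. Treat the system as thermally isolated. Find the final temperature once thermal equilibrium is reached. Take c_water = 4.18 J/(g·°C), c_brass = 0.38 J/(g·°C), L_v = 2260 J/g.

T_f ≈ 42.5 °C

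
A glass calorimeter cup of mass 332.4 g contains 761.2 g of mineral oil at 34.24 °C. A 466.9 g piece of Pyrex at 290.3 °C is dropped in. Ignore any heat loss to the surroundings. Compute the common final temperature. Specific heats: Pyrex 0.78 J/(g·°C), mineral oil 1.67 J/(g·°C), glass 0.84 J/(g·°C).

Heat gained plus heat lost sum to zero:
466.9·0.78·(T − 290.3) + 761.2·1.67·(T − 34.24) + 332.4·0.84·(T − 34.24) = 0
364.18(T − 290.3) + 1271.2(T − 34.24) + 279.22(T − 34.24) = 0
1914.6 T = 158808
T = 158808/1914.6 ≈ 82.95 °C

T_f ≈ 82.9 °C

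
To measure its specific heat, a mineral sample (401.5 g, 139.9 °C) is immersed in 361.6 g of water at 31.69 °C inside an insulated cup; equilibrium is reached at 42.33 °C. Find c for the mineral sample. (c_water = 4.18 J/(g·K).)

c ≈ 0.411 J/(g·K)

m_s c (T_s − T_f) = m_water c_water (T_f − T_0):
401.5×c×(139.9 − 42.33) = 361.6×4.18×(42.33 − 31.69)
39174 c = 16082  ⇒  c ≈ 0.4105 J/(g·K)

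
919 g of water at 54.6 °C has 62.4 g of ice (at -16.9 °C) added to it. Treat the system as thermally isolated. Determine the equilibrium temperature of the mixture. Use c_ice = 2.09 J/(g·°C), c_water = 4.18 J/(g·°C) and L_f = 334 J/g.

T_f ≈ 45.5 °C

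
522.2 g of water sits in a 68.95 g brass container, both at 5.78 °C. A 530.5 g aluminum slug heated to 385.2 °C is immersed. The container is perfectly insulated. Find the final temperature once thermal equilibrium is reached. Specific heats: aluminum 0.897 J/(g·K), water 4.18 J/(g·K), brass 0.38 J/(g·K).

T_f ≈ 73.0 °C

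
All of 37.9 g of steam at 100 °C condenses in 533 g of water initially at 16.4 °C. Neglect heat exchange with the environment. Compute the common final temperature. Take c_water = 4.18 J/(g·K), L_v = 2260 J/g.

T_f ≈ 57.8 °C

Let T be the final temperature. ΣQ_i = 0:
latent heat released on condensation: 37.9×2260 = 85654
  condensed water 100 °C→T: 158.42(T − 100)
  water warms: 533×4.18×(T − 16.4) = 2227.9(T − 16.4)
2386.4 T = 85654 + 15842 + 36538 = 138034
T ≈ 57.84 °C, under the boiling point, so the assumption holds.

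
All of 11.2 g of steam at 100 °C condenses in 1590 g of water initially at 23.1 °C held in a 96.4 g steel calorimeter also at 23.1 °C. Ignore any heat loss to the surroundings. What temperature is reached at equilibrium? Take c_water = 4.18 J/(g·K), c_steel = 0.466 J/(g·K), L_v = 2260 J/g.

Setting the total heat transfer to zero:
steam→water at 100 °C releases m L_v = 11.2×2260 = 25312; condensate cools 100→T: 11.2×4.18×(T − 100) = 46.82(T − 100); original water: 6646.2(T − 23.1); cup: 44.92(T − 23.1)
6737.9 T = 25312 + 4681.6 + 154565 = 184559
T ≈ 27.39 °C, under the boiling point, so the assumption holds.

T_f ≈ 27.4 °C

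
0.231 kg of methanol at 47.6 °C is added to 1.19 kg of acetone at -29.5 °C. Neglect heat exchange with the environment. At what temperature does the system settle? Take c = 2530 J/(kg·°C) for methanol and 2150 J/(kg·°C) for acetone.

T_f ≈ -15.2 °C

Set heat shed by the hot body equal to heat absorbed by the cold body:
0.231*2530*(47.6 − T) = 1.19*2150*(T − (-29.5))
584.43(47.6 − T) = 2558.5(T − (-29.5))
3142.9 T = -47657  ⇒  T ≈ -15.16 °C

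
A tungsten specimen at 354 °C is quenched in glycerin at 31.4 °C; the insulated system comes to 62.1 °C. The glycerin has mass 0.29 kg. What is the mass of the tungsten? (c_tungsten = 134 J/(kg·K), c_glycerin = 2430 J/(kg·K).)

m ≈ 0.553 kg

Heat lost by the tungsten = heat gained by the glycerin:
m×134×(354 − 62.1) = 0.29×2430×(62.1 − 31.4)
39115 m = 21634  ⇒  m ≈ 0.5531 kg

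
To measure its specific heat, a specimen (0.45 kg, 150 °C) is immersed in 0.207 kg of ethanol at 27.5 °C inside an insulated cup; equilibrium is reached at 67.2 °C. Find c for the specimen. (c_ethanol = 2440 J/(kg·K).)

m_s c (T_s − T_f) = m_ethanol c_ethanol (T_f − T_0):
0.45·c·(150 − 67.2) = 0.207·2440·(67.2 − 27.5)
37.26 c = 20052  ⇒  c ≈ 538.2 J/(kg·K)

c ≈ 538 J/(kg·K)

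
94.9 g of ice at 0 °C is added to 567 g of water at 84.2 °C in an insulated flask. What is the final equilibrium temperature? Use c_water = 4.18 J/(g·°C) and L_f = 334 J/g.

T_f ≈ 60.7 °C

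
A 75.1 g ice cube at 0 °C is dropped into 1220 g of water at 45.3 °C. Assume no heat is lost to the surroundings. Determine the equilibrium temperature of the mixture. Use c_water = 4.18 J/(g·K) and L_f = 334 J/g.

T_f ≈ 38.0 °C

Taking heat into each body as positive, Σ m c ΔT = 0:
latent heat to melt: 75.1×334 = 25083
  meltwater 0→T: 75.1×4.18×T = 313.92 T
  water cools: 1220×4.18×(T − 45.3) = 5099.6(T − 45.3)
5413.5 T = 231012 − 25083 = 205928
T ≈ 38.04 °C. Since T > 0 °C, the all-ice-melts assumption holds.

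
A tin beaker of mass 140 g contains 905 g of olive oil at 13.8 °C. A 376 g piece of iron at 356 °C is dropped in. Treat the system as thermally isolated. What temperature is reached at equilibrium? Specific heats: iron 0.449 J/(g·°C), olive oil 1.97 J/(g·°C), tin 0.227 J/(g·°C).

T_f ≈ 42.9 °C

With ΣQ=0 the equilibrium temperature is the m·c-weighted mean:
T_f = (168.82×356 + 1782.8×13.8 + 31.78×13.8) / (168.82 + 1782.8 + 31.78)
    = 85143 / 1983.5 ≈ 42.93 °C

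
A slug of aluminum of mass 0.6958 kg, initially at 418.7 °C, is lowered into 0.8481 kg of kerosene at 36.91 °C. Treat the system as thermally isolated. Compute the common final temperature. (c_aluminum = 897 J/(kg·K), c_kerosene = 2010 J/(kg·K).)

T_f ≈ 139.2 °C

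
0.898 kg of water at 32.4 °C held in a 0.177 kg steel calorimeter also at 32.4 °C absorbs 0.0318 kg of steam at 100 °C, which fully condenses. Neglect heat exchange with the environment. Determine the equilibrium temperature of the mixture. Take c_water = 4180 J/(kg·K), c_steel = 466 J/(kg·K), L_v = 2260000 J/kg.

T_f ≈ 52.8 °C

Let T be the final temperature. ΣQ_i = 0:
condense steam: −0.0318·2260000 = −71868
  condensed water 100 °C→T: 132.92(T − 100)
  water warms: 0.898·4180·(T − 32.4) = 3753.6(T − 32.4)
  cup: 82.48(T − 32.4)
3969 T = 71868 + 13292 + 124290 = 209451
T ≈ 52.77 °C (< 100 °C, so full condensation is consistent).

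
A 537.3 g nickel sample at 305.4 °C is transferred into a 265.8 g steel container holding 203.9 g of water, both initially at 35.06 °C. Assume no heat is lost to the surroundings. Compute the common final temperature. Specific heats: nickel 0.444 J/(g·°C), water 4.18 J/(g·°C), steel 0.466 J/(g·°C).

T_f ≈ 88.2 °C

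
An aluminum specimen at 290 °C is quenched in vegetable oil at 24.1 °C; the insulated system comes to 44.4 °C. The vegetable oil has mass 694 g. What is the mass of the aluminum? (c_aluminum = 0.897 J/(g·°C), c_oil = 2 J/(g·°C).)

m ≈ 128 g

Heat lost by the aluminum = heat gained by the oil:
m·0.897·(290 − 44.4) = 694·2·(44.4 − 24.1)
220.3 m = 28176  ⇒  m ≈ 127.9 g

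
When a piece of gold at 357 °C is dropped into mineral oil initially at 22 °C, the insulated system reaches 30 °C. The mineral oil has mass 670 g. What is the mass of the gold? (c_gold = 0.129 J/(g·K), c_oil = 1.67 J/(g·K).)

m ≈ 212 g

Heat lost by the gold = heat gained by the oil:
m×0.129×(357 − 30) = 670×1.67×(30 − 22)
42.18 m = 8951.2  ⇒  m ≈ 212.2 g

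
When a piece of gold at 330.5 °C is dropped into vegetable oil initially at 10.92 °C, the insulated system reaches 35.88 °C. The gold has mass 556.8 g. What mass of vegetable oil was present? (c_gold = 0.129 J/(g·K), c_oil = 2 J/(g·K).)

m ≈ 424 g

Setting the total heat transfer to zero:
556.8×0.129×(35.88 − 330.5) + m×2×(35.88 − 10.92) = 0
49.92 m = 21162
m = 21162/49.92 ≈ 423.9 g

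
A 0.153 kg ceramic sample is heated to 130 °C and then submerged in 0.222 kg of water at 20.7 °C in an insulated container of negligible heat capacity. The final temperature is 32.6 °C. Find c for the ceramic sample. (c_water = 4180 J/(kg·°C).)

c ≈ 741 J/(kg·°C)

Net heat exchanged in the isolated system is zero:
0.153×c×(32.6 − 130) + 0.222×4180×(32.6 − 20.7) = 0
-14.9 c = -11043
c = -11043/-14.9 ≈ 741 J/(kg·°C)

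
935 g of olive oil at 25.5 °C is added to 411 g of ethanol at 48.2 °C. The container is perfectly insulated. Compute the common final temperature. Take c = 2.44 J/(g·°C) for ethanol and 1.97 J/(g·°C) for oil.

Net heat exchanged in the isolated system is zero:
411×2.44×(T − 48.2) + 935×1.97×(T − 25.5) = 0
1002.8(T − 48.2) + 1842(T − 25.5) = 0
2844.8 T = 95307
T ≈ 33.50 °C

T_f ≈ 33.5 °C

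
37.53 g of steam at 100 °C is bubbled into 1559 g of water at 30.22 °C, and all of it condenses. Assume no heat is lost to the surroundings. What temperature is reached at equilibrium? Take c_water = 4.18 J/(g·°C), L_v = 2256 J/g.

T_f ≈ 44.5 °C

Sum of m c ΔT and latent-heat terms is zero:
latent heat released on condensation: 37.53·2256 = 84668; condensate cools 100→T: 37.53·4.18·(T − 100) = 156.88(T − 100); water warms: 1559·4.18·(T − 30.22) = 6516.6(T − 30.22)
6673.5 T = 84668 + 15688 + 196932 = 297287
T ≈ 44.55 °C, under the boiling point, so the assumption holds.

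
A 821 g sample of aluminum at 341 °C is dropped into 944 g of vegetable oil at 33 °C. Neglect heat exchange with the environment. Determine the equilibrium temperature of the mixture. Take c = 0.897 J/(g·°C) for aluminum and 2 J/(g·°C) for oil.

With ΣQ=0 the equilibrium temperature is the m·c-weighted mean:
T_f = (736.44×341 + 1888×33) / (736.44 + 1888)
    = 313429 / 2624.4 ≈ 119.43 °C

T_f ≈ 119.4 °C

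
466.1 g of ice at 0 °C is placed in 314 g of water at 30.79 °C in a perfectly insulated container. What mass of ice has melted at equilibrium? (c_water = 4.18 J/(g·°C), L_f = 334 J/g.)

Water can give up m c ΔT = 314·4.18·30.79 = 40412 J before reaching 0 °C.
Fully melting the ice requires m_ice L_f = 466.1·334 = 155677 J.
That's not enough to melt it all — equilibrium is at 0 °C with ice remaining.
Mass melted = 40412/334 ≈ 121 g.

m_melted ≈ 121 g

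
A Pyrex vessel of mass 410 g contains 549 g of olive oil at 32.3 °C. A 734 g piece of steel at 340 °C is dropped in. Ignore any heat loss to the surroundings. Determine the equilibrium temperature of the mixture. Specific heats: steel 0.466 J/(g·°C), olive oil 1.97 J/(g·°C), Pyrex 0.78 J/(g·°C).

T_f ≈ 92.7 °C

Heat gained plus heat lost sum to zero:
734×0.466×(T − 340) + 549×1.97×(T − 32.3) + 410×0.78×(T − 32.3) = 0
342.04(T − 340) + 1081.5(T − 32.3) + 319.8(T − 32.3) = 0
1743.4 T = 161558
T = 161558 / 1743.4 = 92.7 °C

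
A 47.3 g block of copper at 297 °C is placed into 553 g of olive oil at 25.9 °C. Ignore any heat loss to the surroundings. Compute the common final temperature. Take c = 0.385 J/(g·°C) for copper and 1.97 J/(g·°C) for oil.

T_f ≈ 30.4 °C

Net heat exchanged in the isolated system is zero:
47.3*0.385*(T − 297) + 553*1.97*(T − 25.9) = 0
18.21(T − 297) + 1089.4(T − 25.9) = 0
(18.21 + 1089.4) T = 18.21*297 + 1089.4*25.9
T = 33624 / 1107.6 = 30.4 °C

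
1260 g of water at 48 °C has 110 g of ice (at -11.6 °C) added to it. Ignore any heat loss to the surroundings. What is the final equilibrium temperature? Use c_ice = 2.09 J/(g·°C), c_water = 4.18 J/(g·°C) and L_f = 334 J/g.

T_f ≈ 37.3 °C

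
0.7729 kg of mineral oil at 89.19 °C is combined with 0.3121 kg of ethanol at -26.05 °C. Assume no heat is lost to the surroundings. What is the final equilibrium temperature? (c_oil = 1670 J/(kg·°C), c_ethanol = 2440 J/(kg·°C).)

T_f ≈ 46.4 °C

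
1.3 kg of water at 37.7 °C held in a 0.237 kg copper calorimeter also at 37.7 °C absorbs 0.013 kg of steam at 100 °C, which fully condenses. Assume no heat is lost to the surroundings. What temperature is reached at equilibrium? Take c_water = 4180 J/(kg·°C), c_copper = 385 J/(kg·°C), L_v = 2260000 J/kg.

T_f ≈ 43.6 °C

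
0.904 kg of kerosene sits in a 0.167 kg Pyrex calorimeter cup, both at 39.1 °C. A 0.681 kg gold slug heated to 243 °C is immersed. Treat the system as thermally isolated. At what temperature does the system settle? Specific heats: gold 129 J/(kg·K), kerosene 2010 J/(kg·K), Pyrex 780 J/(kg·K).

T_f ≈ 47.9 °C

Conservation of energy gives ΣQ = 0:
0.681*129*(T − 243) + 0.904*2010*(T − 39.1) + 0.167*780*(T − 39.1) = 0
(87.85 + 1817 + 130.26) T = 87.85*243 + 1817*39.1 + 130.26*39.1
T ≈ 47.90 °C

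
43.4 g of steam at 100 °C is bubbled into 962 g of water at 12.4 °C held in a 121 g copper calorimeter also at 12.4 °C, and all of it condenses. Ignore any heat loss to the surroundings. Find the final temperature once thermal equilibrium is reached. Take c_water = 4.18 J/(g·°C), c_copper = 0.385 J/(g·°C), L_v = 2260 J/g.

Net heat exchanged in the isolated system is zero:
latent heat released on condensation: 43.4·2260 = 98084
  condensate cools 100→T: 43.4·4.18·(T − 100) = 181.41(T − 100)
  original water: 4021.2(T − 12.4)
  cup: 46.59(T − 12.4)
4249.2 T = 98084 + 18141 + 50440 = 166665
T ≈ 39.22 °C (< 100 °C, so full condensation is consistent).

T_f ≈ 39.2 °C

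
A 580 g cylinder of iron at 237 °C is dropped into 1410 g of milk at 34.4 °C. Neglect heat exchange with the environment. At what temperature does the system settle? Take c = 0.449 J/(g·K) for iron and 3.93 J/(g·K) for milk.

T_f ≈ 43.5 °C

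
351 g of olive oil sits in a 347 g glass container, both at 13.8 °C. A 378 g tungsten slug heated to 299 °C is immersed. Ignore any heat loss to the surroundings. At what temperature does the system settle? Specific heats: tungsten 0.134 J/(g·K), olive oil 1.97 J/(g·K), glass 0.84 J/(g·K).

T_f ≈ 27.8 °C

With ΣQ=0 the equilibrium temperature is the m·c-weighted mean:
T_f = (50.65·299 + 691.47·13.8 + 291.48·13.8) / (50.65 + 691.47 + 291.48)
    = 28710 / 1033.6 ≈ 27.78 °C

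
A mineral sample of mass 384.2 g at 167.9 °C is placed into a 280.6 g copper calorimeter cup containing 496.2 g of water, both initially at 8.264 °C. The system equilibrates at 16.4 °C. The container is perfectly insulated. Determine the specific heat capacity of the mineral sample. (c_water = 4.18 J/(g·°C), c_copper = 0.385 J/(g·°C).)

c ≈ 0.305 J/(g·°C)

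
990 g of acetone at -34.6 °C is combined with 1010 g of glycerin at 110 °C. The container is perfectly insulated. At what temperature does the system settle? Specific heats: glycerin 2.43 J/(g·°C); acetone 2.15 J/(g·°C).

|Q_glycerin| = |Q_acetone|:
1010×2.43×(110 − T) = 990×2.15×(T − (-34.6))
2454.3(110 − T) = 2128.5(T − (-34.6))
4582.8 T = 196327  ⇒  T ≈ 42.84 °C

T_f ≈ 42.8 °C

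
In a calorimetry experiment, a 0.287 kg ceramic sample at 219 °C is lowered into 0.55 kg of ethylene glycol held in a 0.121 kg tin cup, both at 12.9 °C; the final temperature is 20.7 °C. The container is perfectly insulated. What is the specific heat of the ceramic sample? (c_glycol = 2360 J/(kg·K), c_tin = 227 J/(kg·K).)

c ≈ 182 J/(kg·K)

Let T be the final temperature. ΣQ_i = 0:
0.287×c×(20.7 − 219) + 0.55×2360×(20.7 − 12.9) + 0.121×227×(20.7 − 12.9) = 0
-56.91 c = -10339
c = -10339/-56.91 ≈ 181.7 J/(kg·K)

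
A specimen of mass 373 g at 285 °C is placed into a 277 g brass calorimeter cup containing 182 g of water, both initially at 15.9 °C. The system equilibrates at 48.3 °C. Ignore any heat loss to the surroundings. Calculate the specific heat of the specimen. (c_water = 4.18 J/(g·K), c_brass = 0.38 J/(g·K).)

c ≈ 0.318 J/(g·K)

Energy conservation, ΣQ = 0:
373·c·(48.3 − 285) + 182·4.18·(48.3 − 15.9) + 277·0.38·(48.3 − 15.9) = 0
-88289 c = -28059
c = -28059/-88289 ≈ 0.3178 J/(g·K)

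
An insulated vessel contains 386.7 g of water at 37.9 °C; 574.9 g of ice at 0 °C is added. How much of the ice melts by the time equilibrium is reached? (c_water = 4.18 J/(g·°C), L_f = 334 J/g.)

Water can give up m c ΔT = 386.7×4.18×37.9 = 61262 J before reaching 0 °C.
Fully melting the ice requires m_ice L_f = 574.9×334 = 192017 J.
That's not enough to melt it all — equilibrium is at 0 °C with ice remaining.
m_melt = 61262 / L_f = 183.4 g.

m_melted ≈ 183 g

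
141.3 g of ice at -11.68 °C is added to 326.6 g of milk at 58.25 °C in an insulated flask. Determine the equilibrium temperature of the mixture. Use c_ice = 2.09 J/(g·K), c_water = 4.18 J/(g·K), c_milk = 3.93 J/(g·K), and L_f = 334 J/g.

T_f ≈ 12.9 °C

Sum of m c ΔT and latent-heat terms is zero:
warm ice to 0 °C: 141.3·2.09·(0 − (-11.68)) = 3449.3
  melt ice: 141.3·334 = 47194
  warm the meltwater: 590.63 T
  milk cools: 326.6·3.93·(T − 58.25) = 1283.5(T − 58.25)
1874.2 T = 74766 − 50644 = 24123
T ≈ 12.87 °C. Since T > 0 °C, the all-ice-melts assumption holds.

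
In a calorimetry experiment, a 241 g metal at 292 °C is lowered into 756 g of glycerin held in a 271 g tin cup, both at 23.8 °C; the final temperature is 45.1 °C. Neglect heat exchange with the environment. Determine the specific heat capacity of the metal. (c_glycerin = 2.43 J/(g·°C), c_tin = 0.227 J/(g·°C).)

c ≈ 0.68 J/(g·°C)

Conservation of energy gives ΣQ = 0:
241×c×(45.1 − 292) + 756×2.43×(45.1 − 23.8) + 271×0.227×(45.1 − 23.8) = 0
-59503 c = -40440
c = -40440/-59503 ≈ 0.6796 J/(g·°C)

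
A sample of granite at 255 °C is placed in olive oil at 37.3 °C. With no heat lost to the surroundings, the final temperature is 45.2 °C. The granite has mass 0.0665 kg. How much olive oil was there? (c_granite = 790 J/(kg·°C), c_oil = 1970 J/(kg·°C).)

m ≈ 0.708 kg

Heat lost by the granite = heat gained by the oil:
0.0665·790·(255 − 45.2) = m·1970·(45.2 − 37.3)
15563 m = 11022  ⇒  m ≈ 0.7082 kg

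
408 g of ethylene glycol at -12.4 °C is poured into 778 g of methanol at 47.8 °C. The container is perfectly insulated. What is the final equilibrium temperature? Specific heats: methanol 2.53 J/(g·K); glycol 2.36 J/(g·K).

Net heat exchanged in the isolated system is zero:
778·2.53·(T − 47.8) + 408·2.36·(T − (-12.4)) = 0
1968.3(T − 47.8) + 962.88(T − (-12.4)) = 0
2931.2 T = 82147
T ≈ 28.02 °C

T_f ≈ 28.0 °C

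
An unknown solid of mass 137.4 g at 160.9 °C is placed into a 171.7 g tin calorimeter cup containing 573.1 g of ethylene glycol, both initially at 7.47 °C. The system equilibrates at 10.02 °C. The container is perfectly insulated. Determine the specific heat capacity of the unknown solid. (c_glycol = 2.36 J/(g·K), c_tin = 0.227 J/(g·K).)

c ≈ 0.171 J/(g·K)

Setting the total heat transfer to zero:
137.4×c×(10.02 − 160.9) + 573.1×2.36×(10.02 − 7.47) + 171.7×0.227×(10.02 − 7.47) = 0
-20731 c = -3548.3
c = -3548.3/-20731 ≈ 0.1712 J/(g·K)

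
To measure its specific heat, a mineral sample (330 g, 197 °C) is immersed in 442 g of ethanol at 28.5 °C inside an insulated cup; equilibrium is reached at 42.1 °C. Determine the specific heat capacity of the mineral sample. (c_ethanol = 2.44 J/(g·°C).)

c ≈ 0.287 J/(g·°C)

Heat lost by the mineral sample = heat gained by the ethanol:
330×c×(197 − 42.1) = 442×2.44×(42.1 − 28.5)
51117 c = 14667  ⇒  c ≈ 0.2869 J/(g·°C)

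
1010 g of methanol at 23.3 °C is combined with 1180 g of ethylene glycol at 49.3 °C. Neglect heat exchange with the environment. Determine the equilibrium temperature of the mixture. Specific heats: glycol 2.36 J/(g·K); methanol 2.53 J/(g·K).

Let T be the final temperature. ΣQ_i = 0:
1180×2.36×(T − 49.3) + 1010×2.53×(T − 23.3) = 0
(2784.8 + 2555.3) T = 2784.8×49.3 + 2555.3×23.3
T = 196829 / 5340.1 = 36.9 °C

T_f ≈ 36.9 °C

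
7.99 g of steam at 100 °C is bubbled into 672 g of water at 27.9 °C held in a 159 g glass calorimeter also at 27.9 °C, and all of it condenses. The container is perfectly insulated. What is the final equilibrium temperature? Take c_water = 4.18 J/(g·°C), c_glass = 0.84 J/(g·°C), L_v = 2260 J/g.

T_f ≈ 34.8 °C

Setting the total heat transfer to zero:
condense steam: −7.99·2260 = −18057
  condensed water 100 °C→T: 33.4(T − 100)
  original water: 2809(T − 27.9)
  cup: 133.56(T − 27.9)
2975.9 T = 18057 + 3339.8 + 82096 = 103494
T ≈ 34.78 °C — below 100 °C, confirming all the steam condensed.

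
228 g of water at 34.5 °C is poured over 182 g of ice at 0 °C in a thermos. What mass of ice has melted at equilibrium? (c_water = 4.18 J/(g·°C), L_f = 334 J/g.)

m_melted ≈ 98.4 g

Heat available from the water dropping to 0 °C: 228×4.18×34.5 = 32880 J.
Fully melting the ice requires m_ice L_f = 182×334 = 60788 J.
32880 J < 60788 J, so only part of the ice melts and the system sits at 0 °C.
Mass melted = 32880/334 ≈ 98.44 g.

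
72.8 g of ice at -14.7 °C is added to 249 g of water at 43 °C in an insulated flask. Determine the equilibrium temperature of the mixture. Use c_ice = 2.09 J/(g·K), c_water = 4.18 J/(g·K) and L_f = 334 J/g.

T_f ≈ 13.5 °C

Energy conservation, ΣQ = 0:
ice -14.7→0 °C: 72.8·2.09·14.7 = 2236.6; fusion: m_ice L_f = 72.8·334 = 24315; meltwater 0→T: 72.8·4.18·T = 304.3 T; water cools: 249·4.18·(T − 43) = 1040.8(T − 43)
1345.1 T = 44755 − 26552 = 18203
T ≈ 13.53 °C — above 0 °C, consistent with complete melting.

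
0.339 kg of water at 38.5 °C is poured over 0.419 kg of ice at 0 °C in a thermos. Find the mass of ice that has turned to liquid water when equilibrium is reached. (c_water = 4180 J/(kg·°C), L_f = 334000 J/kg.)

Cooling the water to 0 °C releases 0.339×4180×38.5 = 54555 J.
To melt every bit of ice: 0.419×334000 = 139946 J.
54555 J < 139946 J, so only part of the ice melts and the system sits at 0 °C.
m_melted×334000 = 54555  ⇒  m_melted ≈ 0.1633 kg.

m_melted ≈ 0.163 kg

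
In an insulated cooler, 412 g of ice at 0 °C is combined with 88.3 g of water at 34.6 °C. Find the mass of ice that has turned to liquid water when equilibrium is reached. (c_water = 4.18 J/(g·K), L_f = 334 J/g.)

Cooling the water to 0 °C releases 88.3·4.18·34.6 = 12771 J.
Melting all 412 g of ice would need 412·334 = 137608 J.
Since 12771 < 137608 J, not all the ice melts; equilibrium is at 0 °C.
Mass melted = 12771/334 ≈ 38.24 g.

m_melted ≈ 38.2 g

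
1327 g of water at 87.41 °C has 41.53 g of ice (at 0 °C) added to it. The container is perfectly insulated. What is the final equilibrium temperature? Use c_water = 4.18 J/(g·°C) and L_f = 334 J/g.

Net heat exchanged in the isolated system is zero:
fusion: m_ice L_f = 41.53·334 = 13871
  warm the meltwater: 173.6 T
  water cools: 1327·4.18·(T − 87.41) = 5546.9(T − 87.41)
5720.5 T = 484851 − 13871 = 470980
T ≈ 82.33 °C. Since T > 0 °C, the all-ice-melts assumption holds.

T_f ≈ 82.3 °C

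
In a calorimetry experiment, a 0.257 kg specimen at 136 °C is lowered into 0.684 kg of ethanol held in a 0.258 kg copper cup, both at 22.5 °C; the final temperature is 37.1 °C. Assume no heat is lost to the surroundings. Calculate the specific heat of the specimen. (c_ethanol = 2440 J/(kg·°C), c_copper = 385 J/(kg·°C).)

c ≈ 1020 J/(kg·°C)

Setting the total heat transfer to zero:
0.257×c×(37.1 − 136) + 0.684×2440×(37.1 − 22.5) + 0.258×385×(37.1 − 22.5) = 0
-25.42 c = -25817
c = -25817/-25.42 ≈ 1016 J/(kg·°C)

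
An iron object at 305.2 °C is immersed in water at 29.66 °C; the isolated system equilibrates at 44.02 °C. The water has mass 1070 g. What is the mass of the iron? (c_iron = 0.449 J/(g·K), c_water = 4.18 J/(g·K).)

m ≈ 548 g

Net heat exchanged in the isolated system is zero:
m·0.449·(44.02 − 305.2) + 1070·4.18·(44.02 − 29.66) = 0
-117.27 m = -64227
m = -64227/-117.27 ≈ 547.7 g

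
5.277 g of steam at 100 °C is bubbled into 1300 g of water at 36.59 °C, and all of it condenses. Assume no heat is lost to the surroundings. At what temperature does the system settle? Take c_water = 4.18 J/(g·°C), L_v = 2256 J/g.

T_f ≈ 39.0 °C

Heat gained plus heat lost sum to zero:
condense steam: −5.277×2256 = −11905
  condensate cools 100→T: 5.277×4.18×(T − 100) = 22.06(T − 100)
  water warms: 1300×4.18×(T − 36.59) = 5434(T − 36.59)
5456.1 T = 11905 + 2205.8 + 198830 = 212941
T ≈ 39.03 °C — below 100 °C, confirming all the steam condensed.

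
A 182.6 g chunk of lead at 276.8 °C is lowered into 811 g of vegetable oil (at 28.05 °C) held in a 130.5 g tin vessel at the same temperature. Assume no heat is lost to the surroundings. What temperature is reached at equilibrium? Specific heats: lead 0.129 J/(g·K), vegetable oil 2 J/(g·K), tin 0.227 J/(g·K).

T_f ≈ 31.5 °C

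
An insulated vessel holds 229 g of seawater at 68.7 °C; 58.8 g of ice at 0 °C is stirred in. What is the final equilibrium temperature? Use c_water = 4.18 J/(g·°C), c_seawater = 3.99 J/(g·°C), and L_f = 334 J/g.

T_f ≈ 37.2 °C

Energy conservation, ΣQ = 0:
melt ice: 58.8·334 = 19639; meltwater 0→T: 58.8·4.18·T = 245.78 T; seawater cools: 229·3.99·(T − 68.7) = 913.71(T − 68.7)
1159.5 T = 62772 − 19639 = 43133
T ≈ 37.20 °C — above 0 °C, consistent with complete melting.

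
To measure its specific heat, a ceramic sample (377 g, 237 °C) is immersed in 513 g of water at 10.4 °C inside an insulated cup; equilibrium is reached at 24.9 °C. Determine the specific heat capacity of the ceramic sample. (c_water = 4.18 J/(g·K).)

Heat lost by the ceramic sample = heat gained by the water:
377·c·(237 − 24.9) = 513·4.18·(24.9 − 10.4)
79962 c = 31093  ⇒  c ≈ 0.3888 J/(g·K)

c ≈ 0.389 J/(g·K)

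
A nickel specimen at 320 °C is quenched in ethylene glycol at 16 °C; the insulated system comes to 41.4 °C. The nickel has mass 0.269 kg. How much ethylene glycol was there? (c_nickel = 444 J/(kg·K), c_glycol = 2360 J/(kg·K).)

|Q_nickel| = |Q_glycol|:
0.269·444·(320 − 41.4) = m·2360·(41.4 − 16)
59944 m = 33275  ⇒  m ≈ 0.5551 kg

m ≈ 0.555 kg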